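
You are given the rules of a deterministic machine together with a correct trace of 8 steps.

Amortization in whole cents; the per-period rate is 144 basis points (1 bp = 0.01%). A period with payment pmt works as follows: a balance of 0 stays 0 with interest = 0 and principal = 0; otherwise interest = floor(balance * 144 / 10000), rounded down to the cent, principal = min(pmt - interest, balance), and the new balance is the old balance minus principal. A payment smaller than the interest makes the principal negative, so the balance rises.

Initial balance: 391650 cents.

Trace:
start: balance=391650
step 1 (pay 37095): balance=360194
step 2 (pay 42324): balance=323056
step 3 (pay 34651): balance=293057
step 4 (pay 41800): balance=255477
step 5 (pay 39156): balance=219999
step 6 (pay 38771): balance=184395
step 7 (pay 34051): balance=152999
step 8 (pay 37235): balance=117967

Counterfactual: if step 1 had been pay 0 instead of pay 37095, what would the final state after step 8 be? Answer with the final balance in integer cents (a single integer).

158966

(re-executing from step 1 with the substitution; state before step 1: balance=391650)
step 1 (pay 0): balance=397289
step 2 (pay 42324): balance=360685
step 3 (pay 34651): balance=331227
step 4 (pay 41800): balance=294196
step 5 (pay 39156): balance=259276
step 6 (pay 38771): balance=224238
step 7 (pay 34051): balance=193416
step 8 (pay 37235): balance=158966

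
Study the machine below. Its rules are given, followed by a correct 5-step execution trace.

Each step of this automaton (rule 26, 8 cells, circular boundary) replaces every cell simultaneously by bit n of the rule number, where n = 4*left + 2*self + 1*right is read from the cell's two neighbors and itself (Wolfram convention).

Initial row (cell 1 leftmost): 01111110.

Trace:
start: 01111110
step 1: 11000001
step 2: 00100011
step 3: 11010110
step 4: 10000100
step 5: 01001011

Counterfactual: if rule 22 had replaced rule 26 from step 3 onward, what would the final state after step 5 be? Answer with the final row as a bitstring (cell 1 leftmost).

(re-executing steps 3..5 under rule 22; state before step 3: 00100011)
step 3: 11110100
step 4: 00000111
step 5: 10001000

10001000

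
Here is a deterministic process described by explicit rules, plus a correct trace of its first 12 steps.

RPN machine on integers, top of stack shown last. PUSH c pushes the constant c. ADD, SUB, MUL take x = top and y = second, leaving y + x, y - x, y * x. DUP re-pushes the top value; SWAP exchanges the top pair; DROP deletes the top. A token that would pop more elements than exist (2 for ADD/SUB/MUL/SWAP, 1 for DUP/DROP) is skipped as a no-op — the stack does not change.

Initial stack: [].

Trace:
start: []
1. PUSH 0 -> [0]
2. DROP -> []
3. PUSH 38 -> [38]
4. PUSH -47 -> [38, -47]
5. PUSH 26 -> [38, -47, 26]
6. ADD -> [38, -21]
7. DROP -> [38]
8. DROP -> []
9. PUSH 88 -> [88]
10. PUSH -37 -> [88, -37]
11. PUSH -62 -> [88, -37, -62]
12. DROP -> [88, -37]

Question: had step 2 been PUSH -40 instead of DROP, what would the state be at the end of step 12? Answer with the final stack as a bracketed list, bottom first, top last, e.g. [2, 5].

[0, -40, 88, -37]

(re-executing from step 2 with the substitution; state before step 2: [0])
2. PUSH -40 -> [0, -40]
3. PUSH 38 -> [0, -40, 38]
4. PUSH -47 -> [0, -40, 38, -47]
5. PUSH 26 -> [0, -40, 38, -47, 26]
6. ADD -> [0, -40, 38, -21]
7. DROP -> [0, -40, 38]
8. DROP -> [0, -40]
9. PUSH 88 -> [0, -40, 88]
10. PUSH -37 -> [0, -40, 88, -37]
11. PUSH -62 -> [0, -40, 88, -37, -62]
12. DROP -> [0, -40, 88, -37]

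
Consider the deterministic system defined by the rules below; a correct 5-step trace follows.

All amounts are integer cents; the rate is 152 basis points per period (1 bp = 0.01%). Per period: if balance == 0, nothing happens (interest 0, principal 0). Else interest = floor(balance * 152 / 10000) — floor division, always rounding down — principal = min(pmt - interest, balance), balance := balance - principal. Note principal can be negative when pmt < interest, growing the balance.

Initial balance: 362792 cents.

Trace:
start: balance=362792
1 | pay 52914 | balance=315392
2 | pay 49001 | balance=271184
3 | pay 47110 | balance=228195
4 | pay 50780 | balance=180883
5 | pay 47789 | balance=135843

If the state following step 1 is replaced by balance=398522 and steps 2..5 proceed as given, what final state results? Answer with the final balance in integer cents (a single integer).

224144

state after step 1 := balance=398522
2 | pay 49001 | balance=355578
3 | pay 47110 | balance=313872
4 | pay 50780 | balance=267862
5 | pay 47789 | balance=224144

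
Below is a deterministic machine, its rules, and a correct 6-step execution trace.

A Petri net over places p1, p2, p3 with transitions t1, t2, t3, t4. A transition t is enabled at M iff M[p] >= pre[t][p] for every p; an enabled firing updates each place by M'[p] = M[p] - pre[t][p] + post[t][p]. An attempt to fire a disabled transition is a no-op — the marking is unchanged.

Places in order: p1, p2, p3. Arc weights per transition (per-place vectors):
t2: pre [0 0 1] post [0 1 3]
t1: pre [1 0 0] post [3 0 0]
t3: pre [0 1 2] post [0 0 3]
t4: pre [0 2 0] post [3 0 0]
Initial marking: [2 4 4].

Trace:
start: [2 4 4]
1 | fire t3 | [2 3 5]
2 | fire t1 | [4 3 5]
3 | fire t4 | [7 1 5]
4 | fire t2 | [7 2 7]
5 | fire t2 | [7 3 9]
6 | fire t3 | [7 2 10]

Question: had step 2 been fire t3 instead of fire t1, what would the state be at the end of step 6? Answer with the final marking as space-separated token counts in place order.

5 1 11

(re-executing from step 2 with the substitution; state before step 2: [2 3 5])
2 | fire t3 | [2 2 6]
3 | fire t4 | [5 0 6]
4 | fire t2 | [5 1 8]
5 | fire t2 | [5 2 10]
6 | fire t3 | [5 1 11]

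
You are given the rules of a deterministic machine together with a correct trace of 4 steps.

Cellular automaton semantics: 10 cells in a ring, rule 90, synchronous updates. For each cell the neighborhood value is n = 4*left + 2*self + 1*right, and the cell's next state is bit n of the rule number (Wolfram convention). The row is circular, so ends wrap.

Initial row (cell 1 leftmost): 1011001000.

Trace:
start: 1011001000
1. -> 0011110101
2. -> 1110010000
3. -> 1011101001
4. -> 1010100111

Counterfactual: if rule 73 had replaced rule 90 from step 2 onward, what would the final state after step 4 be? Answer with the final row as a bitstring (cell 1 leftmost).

(re-executing steps 2..4 under rule 73; state before step 2: 0011110101)
2. -> 0010010000
3. -> 1000000111
4. -> 1011110100

1011110100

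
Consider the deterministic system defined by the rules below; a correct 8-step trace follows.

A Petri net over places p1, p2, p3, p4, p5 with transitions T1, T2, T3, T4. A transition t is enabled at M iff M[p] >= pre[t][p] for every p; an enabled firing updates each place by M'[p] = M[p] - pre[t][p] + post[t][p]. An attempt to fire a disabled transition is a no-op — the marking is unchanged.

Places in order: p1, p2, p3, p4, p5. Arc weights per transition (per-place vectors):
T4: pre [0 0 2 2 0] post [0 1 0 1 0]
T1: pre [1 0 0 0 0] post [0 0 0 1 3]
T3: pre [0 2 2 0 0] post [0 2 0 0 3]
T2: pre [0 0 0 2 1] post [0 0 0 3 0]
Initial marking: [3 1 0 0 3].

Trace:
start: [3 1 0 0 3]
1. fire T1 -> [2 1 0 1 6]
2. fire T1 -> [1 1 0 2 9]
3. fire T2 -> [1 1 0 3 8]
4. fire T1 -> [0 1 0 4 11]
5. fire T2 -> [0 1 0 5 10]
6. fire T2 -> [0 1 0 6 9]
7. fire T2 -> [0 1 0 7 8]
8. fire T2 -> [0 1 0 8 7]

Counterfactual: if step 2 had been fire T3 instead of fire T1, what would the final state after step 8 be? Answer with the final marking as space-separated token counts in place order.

(re-executing from step 2 with the substitution; state before step 2: [2 1 0 1 6])
2. fire T3 -> [2 1 0 1 6]
3. fire T2 -> [2 1 0 1 6]
4. fire T1 -> [1 1 0 2 9]
5. fire T2 -> [1 1 0 3 8]
6. fire T2 -> [1 1 0 4 7]
7. fire T2 -> [1 1 0 5 6]
8. fire T2 -> [1 1 0 6 5]

1 1 0 6 5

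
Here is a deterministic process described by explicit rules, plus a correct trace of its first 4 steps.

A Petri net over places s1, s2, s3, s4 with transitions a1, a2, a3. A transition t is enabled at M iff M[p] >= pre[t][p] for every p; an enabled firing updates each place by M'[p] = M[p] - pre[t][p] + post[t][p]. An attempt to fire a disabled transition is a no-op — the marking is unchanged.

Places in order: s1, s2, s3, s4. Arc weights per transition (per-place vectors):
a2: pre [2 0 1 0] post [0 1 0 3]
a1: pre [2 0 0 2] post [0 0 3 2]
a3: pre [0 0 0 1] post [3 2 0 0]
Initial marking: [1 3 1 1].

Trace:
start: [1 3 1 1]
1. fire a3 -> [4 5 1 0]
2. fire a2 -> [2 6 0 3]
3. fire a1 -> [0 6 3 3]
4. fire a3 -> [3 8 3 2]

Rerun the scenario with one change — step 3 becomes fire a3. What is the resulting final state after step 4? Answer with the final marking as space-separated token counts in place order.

8 10 0 1

(re-executing from step 3 with the substitution; state before step 3: [2 6 0 3])
3. fire a3 -> [5 8 0 2]
4. fire a3 -> [8 10 0 1]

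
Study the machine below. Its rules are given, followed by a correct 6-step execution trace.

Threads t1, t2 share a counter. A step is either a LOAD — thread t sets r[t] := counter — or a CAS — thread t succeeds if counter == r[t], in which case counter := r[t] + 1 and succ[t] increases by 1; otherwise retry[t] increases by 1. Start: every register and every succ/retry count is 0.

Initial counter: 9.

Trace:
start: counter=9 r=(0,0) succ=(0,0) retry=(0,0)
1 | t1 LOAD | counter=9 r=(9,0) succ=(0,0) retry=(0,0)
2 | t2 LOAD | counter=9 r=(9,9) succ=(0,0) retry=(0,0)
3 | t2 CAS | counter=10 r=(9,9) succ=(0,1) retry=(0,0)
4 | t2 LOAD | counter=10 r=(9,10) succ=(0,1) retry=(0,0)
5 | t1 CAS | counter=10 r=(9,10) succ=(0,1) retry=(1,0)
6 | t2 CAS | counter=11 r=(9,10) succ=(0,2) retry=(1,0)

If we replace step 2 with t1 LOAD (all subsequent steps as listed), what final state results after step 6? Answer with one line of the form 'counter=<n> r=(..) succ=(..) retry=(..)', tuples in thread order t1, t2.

counter=10 r=(9,9) succ=(1,0) retry=(0,2)

(re-executing from step 2 with the substitution; state before step 2: counter=9 r=(9,0) succ=(0,0) retry=(0,0))
2 | t1 LOAD | counter=9 r=(9,0) succ=(0,0) retry=(0,0)
3 | t2 CAS | counter=9 r=(9,0) succ=(0,0) retry=(0,1)
4 | t2 LOAD | counter=9 r=(9,9) succ=(0,0) retry=(0,1)
5 | t1 CAS | counter=10 r=(9,9) succ=(1,0) retry=(0,1)
6 | t2 CAS | counter=10 r=(9,9) succ=(1,0) retry=(0,2)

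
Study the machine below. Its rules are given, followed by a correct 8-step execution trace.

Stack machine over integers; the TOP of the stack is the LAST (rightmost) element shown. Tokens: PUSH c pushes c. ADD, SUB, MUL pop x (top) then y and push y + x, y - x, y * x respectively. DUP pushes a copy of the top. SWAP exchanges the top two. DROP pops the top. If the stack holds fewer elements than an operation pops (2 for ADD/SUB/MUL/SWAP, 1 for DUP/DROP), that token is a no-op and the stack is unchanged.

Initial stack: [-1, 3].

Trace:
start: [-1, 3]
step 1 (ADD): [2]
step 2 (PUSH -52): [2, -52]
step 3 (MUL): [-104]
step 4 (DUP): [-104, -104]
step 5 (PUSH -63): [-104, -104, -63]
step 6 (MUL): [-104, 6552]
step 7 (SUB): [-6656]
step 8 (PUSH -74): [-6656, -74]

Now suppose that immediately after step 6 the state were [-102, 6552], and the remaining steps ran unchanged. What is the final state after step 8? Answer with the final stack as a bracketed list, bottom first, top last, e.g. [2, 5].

[-6654, -74]

state after step 6 := [-102, 6552]
step 7 (SUB): [-6654]
step 8 (PUSH -74): [-6654, -74]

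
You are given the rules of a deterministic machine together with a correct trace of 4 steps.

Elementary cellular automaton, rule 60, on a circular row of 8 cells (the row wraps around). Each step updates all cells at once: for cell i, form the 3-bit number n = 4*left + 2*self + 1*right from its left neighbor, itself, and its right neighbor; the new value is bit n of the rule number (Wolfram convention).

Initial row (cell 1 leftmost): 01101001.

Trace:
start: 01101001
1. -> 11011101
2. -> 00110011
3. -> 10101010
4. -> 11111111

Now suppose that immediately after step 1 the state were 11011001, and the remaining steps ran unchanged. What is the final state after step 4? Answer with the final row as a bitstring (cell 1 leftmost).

state after step 1 := 11011001
2. -> 00110101
3. -> 10101111
4. -> 01111000

01111000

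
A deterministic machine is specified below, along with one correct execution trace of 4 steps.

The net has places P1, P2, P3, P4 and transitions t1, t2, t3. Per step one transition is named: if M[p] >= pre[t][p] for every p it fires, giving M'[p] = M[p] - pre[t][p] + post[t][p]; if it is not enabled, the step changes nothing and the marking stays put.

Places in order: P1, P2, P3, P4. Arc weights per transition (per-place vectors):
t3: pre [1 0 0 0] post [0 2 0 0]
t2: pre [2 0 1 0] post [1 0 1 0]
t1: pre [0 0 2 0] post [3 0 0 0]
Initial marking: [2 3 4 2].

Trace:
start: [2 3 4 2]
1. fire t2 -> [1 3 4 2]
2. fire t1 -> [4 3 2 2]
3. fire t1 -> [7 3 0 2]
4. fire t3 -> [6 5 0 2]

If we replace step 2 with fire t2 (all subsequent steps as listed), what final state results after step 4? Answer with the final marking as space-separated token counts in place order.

(re-executing from step 2 with the substitution; state before step 2: [1 3 4 2])
2. fire t2 -> [1 3 4 2]
3. fire t1 -> [4 3 2 2]
4. fire t3 -> [3 5 2 2]

3 5 2 2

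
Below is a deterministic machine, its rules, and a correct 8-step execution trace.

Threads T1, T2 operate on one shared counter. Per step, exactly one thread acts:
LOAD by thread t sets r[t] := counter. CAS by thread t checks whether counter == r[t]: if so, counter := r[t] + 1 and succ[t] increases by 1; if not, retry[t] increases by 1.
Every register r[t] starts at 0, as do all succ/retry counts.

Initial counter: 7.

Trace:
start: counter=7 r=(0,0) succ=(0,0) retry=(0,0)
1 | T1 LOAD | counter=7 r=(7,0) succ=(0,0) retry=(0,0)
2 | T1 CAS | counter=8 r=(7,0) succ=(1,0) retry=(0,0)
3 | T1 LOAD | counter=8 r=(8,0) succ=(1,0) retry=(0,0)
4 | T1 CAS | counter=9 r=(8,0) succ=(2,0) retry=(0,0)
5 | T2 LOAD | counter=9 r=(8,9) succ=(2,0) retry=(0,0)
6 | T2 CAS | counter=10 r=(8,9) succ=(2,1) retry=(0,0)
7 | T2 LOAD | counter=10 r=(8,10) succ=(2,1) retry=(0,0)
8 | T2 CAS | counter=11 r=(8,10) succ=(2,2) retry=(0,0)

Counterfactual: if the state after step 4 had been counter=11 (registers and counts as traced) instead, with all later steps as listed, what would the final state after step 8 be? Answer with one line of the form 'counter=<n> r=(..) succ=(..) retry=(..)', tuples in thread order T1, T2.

counter=13 r=(8,12) succ=(2,2) retry=(0,0)

state after step 4 := counter=11 r=(8,0) succ=(2,0) retry=(0,0)
5 | T2 LOAD | counter=11 r=(8,11) succ=(2,0) retry=(0,0)
6 | T2 CAS | counter=12 r=(8,11) succ=(2,1) retry=(0,0)
7 | T2 LOAD | counter=12 r=(8,12) succ=(2,1) retry=(0,0)
8 | T2 CAS | counter=13 r=(8,12) succ=(2,2) retry=(0,0)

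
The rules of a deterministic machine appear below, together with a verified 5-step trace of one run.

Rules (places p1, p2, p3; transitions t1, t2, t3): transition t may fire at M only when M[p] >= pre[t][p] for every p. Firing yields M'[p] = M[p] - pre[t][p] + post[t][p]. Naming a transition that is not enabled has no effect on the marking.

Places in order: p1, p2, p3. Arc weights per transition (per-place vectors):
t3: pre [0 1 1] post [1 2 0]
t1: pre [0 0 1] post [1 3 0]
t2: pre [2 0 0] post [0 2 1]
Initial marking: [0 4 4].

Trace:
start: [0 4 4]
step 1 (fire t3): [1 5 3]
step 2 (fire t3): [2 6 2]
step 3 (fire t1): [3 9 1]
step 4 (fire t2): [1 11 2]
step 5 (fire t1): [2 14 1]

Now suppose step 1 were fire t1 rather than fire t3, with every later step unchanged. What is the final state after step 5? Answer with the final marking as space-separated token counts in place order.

(re-executing from step 1 with the substitution; state before step 1: [0 4 4])
step 1 (fire t1): [1 7 3]
step 2 (fire t3): [2 8 2]
step 3 (fire t1): [3 11 1]
step 4 (fire t2): [1 13 2]
step 5 (fire t1): [2 16 1]

2 16 1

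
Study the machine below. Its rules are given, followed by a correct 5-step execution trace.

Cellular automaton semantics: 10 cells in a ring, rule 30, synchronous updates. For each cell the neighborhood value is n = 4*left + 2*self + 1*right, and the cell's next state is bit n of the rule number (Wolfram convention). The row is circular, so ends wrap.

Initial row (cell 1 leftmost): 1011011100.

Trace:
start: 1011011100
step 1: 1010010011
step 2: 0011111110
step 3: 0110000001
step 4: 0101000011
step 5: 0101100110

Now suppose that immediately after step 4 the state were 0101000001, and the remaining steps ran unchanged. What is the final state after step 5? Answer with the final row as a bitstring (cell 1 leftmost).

state after step 4 := 0101000001
step 5: 0101100011

0101100011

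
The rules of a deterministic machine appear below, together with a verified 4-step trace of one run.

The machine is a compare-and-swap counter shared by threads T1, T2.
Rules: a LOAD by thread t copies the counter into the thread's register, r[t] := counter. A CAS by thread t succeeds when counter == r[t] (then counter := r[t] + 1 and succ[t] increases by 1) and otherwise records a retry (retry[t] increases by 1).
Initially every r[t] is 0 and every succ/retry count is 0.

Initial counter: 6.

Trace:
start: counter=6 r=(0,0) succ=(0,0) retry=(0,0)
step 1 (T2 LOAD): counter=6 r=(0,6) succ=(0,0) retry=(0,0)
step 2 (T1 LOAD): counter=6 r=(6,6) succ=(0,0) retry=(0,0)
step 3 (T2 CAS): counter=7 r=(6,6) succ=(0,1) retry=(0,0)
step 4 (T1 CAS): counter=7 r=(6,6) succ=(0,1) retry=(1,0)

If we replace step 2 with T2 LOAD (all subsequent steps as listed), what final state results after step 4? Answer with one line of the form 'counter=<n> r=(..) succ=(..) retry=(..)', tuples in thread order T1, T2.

(re-executing from step 2 with the substitution; state before step 2: counter=6 r=(0,6) succ=(0,0) retry=(0,0))
step 2 (T2 LOAD): counter=6 r=(0,6) succ=(0,0) retry=(0,0)
step 3 (T2 CAS): counter=7 r=(0,6) succ=(0,1) retry=(0,0)
step 4 (T1 CAS): counter=7 r=(0,6) succ=(0,1) retry=(1,0)

counter=7 r=(0,6) succ=(0,1) retry=(1,0)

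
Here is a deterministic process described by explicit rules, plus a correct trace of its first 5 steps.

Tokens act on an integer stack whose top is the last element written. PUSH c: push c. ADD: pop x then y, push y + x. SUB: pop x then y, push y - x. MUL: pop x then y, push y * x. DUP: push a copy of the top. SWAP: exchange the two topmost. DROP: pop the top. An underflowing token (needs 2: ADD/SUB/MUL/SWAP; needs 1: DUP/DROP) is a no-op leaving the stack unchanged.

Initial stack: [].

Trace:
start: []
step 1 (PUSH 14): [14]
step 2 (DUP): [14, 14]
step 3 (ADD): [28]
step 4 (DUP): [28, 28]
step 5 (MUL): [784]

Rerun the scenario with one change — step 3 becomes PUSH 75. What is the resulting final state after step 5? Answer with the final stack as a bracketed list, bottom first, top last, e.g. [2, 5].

[14, 14, 5625]

(re-executing from step 3 with the substitution; state before step 3: [14, 14])
step 3 (PUSH 75): [14, 14, 75]
step 4 (DUP): [14, 14, 75, 75]
step 5 (MUL): [14, 14, 5625]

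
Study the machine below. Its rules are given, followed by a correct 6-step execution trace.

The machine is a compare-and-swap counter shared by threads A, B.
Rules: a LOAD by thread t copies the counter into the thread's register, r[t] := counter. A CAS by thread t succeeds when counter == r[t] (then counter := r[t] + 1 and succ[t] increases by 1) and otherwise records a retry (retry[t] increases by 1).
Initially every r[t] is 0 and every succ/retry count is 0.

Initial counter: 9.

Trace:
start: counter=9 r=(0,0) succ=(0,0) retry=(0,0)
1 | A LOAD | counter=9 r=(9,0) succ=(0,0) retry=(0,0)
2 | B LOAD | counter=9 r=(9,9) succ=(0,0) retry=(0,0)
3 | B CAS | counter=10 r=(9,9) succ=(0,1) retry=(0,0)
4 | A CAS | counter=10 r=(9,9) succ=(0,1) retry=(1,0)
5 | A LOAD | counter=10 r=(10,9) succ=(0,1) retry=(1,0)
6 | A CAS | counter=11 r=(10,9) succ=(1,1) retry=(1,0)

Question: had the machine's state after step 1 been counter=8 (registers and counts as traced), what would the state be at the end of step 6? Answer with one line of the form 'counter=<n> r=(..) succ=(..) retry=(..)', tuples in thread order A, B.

state after step 1 := counter=8 r=(9,0) succ=(0,0) retry=(0,0)
2 | B LOAD | counter=8 r=(9,8) succ=(0,0) retry=(0,0)
3 | B CAS | counter=9 r=(9,8) succ=(0,1) retry=(0,0)
4 | A CAS | counter=10 r=(9,8) succ=(1,1) retry=(0,0)
5 | A LOAD | counter=10 r=(10,8) succ=(1,1) retry=(0,0)
6 | A CAS | counter=11 r=(10,8) succ=(2,1) retry=(0,0)

counter=11 r=(10,8) succ=(2,1) retry=(0,0)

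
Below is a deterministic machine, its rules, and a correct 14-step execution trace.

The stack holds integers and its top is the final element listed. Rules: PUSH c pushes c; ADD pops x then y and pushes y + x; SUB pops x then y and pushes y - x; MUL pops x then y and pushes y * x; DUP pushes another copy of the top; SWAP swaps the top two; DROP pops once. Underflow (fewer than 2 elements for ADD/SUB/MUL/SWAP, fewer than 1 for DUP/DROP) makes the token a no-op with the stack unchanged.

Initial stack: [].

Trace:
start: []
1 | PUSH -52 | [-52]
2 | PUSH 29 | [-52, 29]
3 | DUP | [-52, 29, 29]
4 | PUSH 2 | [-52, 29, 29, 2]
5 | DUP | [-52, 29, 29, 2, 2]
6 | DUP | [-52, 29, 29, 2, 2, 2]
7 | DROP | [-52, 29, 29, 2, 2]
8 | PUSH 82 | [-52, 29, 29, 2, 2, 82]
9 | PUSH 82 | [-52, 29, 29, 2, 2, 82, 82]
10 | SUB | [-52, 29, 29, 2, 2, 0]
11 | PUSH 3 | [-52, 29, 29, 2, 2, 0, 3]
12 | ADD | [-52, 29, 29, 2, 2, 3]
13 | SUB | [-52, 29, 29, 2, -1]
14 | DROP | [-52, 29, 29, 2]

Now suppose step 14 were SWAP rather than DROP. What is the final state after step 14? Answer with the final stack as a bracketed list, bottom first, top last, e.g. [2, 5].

(re-executing from step 14 with the substitution; state before step 14: [-52, 29, 29, 2, -1])
14 | SWAP | [-52, 29, 29, -1, 2]

[-52, 29, 29, -1, 2]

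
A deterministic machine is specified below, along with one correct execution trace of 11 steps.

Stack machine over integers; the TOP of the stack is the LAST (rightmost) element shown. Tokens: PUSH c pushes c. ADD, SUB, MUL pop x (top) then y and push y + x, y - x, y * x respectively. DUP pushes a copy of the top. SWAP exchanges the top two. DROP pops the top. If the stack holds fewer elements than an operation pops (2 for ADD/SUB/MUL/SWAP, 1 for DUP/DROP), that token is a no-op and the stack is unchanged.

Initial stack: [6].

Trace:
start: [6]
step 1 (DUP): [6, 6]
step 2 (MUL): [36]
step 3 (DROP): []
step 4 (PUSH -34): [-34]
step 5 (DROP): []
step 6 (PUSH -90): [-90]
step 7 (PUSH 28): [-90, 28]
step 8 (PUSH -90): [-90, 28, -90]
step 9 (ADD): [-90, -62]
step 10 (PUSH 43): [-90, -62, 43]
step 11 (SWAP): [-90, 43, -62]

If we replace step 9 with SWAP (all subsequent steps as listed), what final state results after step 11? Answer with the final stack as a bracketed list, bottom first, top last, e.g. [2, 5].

[-90, -90, 43, 28]

(re-executing from step 9 with the substitution; state before step 9: [-90, 28, -90])
step 9 (SWAP): [-90, -90, 28]
step 10 (PUSH 43): [-90, -90, 28, 43]
step 11 (SWAP): [-90, -90, 43, 28]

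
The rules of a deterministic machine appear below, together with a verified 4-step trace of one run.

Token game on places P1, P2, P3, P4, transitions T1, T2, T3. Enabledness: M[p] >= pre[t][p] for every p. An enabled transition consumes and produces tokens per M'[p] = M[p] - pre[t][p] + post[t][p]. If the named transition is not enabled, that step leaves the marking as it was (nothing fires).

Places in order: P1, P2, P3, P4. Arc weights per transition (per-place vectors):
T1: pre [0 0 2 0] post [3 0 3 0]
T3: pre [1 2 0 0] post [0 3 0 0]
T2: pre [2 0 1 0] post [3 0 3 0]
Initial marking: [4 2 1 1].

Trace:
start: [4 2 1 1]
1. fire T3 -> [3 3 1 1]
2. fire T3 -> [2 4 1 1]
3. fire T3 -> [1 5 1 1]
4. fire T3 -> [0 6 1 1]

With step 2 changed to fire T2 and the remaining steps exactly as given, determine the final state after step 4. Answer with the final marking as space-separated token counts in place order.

(re-executing from step 2 with the substitution; state before step 2: [3 3 1 1])
2. fire T2 -> [4 3 3 1]
3. fire T3 -> [3 4 3 1]
4. fire T3 -> [2 5 3 1]

2 5 3 1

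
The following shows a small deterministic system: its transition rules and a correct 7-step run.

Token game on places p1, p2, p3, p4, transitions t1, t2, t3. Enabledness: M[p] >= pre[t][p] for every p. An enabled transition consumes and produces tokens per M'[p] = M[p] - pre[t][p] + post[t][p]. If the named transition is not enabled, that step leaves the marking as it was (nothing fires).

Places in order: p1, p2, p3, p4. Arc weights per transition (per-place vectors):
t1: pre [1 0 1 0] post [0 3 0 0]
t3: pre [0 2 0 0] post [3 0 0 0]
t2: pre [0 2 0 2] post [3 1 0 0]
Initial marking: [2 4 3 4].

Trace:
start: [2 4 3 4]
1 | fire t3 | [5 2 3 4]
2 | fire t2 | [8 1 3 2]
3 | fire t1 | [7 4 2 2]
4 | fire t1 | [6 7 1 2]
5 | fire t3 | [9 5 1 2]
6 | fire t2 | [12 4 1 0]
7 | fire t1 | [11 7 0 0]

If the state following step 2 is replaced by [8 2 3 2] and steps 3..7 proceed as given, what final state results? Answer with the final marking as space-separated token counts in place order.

state after step 2 := [8 2 3 2]
3 | fire t1 | [7 5 2 2]
4 | fire t1 | [6 8 1 2]
5 | fire t3 | [9 6 1 2]
6 | fire t2 | [12 5 1 0]
7 | fire t1 | [11 8 0 0]

11 8 0 0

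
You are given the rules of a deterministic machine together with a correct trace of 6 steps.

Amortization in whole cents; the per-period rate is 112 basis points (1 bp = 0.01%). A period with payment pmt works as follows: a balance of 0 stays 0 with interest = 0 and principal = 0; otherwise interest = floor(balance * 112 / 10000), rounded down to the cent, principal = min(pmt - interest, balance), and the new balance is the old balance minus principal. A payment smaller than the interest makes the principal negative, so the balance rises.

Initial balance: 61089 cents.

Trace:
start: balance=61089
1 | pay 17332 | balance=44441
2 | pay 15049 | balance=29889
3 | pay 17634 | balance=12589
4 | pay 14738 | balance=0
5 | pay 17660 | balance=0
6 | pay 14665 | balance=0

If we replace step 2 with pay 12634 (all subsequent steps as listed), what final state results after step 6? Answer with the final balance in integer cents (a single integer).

(re-executing from step 2 with the substitution; state before step 2: balance=44441)
2 | pay 12634 | balance=32304
3 | pay 17634 | balance=15031
4 | pay 14738 | balance=461
5 | pay 17660 | balance=0
6 | pay 14665 | balance=0

0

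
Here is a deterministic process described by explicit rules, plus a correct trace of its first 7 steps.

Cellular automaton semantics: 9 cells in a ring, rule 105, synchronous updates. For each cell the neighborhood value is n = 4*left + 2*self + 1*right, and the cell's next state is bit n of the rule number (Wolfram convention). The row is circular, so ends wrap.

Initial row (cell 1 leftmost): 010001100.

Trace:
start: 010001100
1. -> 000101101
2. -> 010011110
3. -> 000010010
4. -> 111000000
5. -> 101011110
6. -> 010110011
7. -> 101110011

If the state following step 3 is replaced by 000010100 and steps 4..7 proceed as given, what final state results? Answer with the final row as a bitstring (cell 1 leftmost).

state after step 3 := 000010100
4. -> 111001001
5. -> 001000001
6. -> 000011100
7. -> 111010101

111010101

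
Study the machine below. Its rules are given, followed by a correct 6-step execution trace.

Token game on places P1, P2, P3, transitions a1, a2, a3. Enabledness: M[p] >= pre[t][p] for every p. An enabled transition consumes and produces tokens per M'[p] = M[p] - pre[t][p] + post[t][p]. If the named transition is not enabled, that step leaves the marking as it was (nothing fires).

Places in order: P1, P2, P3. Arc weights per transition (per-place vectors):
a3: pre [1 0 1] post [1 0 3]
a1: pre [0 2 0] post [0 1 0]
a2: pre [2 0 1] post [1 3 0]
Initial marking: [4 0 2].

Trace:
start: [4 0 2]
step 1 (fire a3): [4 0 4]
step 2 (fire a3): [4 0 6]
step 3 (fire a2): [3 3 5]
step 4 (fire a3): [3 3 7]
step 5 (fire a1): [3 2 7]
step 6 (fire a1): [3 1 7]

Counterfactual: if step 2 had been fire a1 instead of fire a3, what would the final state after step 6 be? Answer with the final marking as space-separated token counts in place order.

(re-executing from step 2 with the substitution; state before step 2: [4 0 4])
step 2 (fire a1): [4 0 4]
step 3 (fire a2): [3 3 3]
step 4 (fire a3): [3 3 5]
step 5 (fire a1): [3 2 5]
step 6 (fire a1): [3 1 5]

3 1 5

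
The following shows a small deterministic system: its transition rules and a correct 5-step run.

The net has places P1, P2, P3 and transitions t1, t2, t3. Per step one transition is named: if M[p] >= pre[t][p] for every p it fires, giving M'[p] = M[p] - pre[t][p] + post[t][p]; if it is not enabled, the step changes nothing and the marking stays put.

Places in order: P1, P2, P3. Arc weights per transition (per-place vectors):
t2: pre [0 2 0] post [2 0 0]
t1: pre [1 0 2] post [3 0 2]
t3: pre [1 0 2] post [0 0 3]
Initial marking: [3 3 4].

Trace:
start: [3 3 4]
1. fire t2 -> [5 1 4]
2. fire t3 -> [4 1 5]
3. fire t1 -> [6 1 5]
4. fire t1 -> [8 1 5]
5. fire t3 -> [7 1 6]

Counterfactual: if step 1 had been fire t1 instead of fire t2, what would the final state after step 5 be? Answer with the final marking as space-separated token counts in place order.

7 3 6

(re-executing from step 1 with the substitution; state before step 1: [3 3 4])
1. fire t1 -> [5 3 4]
2. fire t3 -> [4 3 5]
3. fire t1 -> [6 3 5]
4. fire t1 -> [8 3 5]
5. fire t3 -> [7 3 6]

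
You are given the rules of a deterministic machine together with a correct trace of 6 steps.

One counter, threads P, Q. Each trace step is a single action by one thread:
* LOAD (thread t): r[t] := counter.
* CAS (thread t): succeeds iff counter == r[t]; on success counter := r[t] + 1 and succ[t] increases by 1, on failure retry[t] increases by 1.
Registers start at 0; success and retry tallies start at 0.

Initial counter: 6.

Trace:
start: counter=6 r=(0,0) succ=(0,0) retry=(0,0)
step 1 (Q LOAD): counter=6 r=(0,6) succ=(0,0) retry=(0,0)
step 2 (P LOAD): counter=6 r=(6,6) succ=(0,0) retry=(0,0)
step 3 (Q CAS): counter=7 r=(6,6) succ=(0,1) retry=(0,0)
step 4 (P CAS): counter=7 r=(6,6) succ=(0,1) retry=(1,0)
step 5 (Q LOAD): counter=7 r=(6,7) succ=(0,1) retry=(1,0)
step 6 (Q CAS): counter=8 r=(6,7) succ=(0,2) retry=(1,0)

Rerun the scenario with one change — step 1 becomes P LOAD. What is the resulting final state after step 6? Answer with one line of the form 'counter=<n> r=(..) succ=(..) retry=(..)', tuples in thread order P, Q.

(re-executing from step 1 with the substitution; state before step 1: counter=6 r=(0,0) succ=(0,0) retry=(0,0))
step 1 (P LOAD): counter=6 r=(6,0) succ=(0,0) retry=(0,0)
step 2 (P LOAD): counter=6 r=(6,0) succ=(0,0) retry=(0,0)
step 3 (Q CAS): counter=6 r=(6,0) succ=(0,0) retry=(0,1)
step 4 (P CAS): counter=7 r=(6,0) succ=(1,0) retry=(0,1)
step 5 (Q LOAD): counter=7 r=(6,7) succ=(1,0) retry=(0,1)
step 6 (Q CAS): counter=8 r=(6,7) succ=(1,1) retry=(0,1)

counter=8 r=(6,7) succ=(1,1) retry=(0,1)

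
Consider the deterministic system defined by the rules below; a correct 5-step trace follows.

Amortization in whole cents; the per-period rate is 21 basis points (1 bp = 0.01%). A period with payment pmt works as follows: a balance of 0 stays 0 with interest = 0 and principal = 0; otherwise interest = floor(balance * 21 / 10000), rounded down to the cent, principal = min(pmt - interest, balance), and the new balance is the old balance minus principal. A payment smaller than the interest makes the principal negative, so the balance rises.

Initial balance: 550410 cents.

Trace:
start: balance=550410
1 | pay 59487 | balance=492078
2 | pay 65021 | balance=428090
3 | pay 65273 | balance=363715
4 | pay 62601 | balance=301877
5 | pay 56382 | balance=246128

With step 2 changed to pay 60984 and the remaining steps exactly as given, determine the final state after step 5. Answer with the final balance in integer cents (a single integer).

250192

(re-executing from step 2 with the substitution; state before step 2: balance=492078)
2 | pay 60984 | balance=432127
3 | pay 65273 | balance=367761
4 | pay 62601 | balance=305932
5 | pay 56382 | balance=250192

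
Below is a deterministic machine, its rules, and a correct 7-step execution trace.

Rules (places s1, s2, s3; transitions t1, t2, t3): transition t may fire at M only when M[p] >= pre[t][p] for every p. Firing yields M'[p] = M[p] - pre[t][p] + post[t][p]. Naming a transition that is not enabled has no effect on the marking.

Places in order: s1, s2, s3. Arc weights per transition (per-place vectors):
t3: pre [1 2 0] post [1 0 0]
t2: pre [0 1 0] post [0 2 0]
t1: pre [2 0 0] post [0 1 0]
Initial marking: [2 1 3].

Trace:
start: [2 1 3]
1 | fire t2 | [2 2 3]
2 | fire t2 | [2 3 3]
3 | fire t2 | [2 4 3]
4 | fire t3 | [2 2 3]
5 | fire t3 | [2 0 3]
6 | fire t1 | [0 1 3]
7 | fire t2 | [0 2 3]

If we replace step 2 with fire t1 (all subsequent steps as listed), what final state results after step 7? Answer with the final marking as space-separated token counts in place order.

(re-executing from step 2 with the substitution; state before step 2: [2 2 3])
2 | fire t1 | [0 3 3]
3 | fire t2 | [0 4 3]
4 | fire t3 | [0 4 3]
5 | fire t3 | [0 4 3]
6 | fire t1 | [0 4 3]
7 | fire t2 | [0 5 3]

0 5 3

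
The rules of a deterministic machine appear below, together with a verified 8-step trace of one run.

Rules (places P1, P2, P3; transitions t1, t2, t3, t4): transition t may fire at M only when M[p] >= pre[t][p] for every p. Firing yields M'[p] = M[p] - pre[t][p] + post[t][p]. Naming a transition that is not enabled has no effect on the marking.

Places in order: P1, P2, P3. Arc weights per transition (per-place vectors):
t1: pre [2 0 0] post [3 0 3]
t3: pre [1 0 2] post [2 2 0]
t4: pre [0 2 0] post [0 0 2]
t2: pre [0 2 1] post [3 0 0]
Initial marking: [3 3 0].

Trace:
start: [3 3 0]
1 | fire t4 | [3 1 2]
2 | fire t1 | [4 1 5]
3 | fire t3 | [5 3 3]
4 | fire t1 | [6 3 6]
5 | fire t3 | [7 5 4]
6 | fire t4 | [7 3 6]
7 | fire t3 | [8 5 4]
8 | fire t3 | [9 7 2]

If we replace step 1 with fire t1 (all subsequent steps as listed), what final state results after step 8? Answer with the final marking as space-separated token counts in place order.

10 9 3

(re-executing from step 1 with the substitution; state before step 1: [3 3 0])
1 | fire t1 | [4 3 3]
2 | fire t1 | [5 3 6]
3 | fire t3 | [6 5 4]
4 | fire t1 | [7 5 7]
5 | fire t3 | [8 7 5]
6 | fire t4 | [8 5 7]
7 | fire t3 | [9 7 5]
8 | fire t3 | [10 9 3]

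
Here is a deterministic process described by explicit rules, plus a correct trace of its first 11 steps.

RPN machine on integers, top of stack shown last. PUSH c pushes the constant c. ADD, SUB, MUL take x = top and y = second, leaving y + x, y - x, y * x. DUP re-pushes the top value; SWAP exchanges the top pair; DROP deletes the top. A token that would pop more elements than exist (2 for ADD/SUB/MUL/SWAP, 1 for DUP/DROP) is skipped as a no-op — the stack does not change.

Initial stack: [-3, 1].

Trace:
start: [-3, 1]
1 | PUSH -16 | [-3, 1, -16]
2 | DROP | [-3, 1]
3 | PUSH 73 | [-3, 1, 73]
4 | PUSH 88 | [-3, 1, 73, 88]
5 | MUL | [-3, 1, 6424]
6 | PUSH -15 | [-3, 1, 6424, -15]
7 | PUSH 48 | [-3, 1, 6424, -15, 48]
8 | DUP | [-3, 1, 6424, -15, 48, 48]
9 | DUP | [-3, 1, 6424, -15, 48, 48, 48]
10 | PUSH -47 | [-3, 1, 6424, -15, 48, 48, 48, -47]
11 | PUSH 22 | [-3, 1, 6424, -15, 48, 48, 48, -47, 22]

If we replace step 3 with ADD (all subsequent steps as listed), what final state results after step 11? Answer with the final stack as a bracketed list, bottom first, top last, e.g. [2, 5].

[-176, -15, 48, 48, 48, -47, 22]

(re-executing from step 3 with the substitution; state before step 3: [-3, 1])
3 | ADD | [-2]
4 | PUSH 88 | [-2, 88]
5 | MUL | [-176]
6 | PUSH -15 | [-176, -15]
7 | PUSH 48 | [-176, -15, 48]
8 | DUP | [-176, -15, 48, 48]
9 | DUP | [-176, -15, 48, 48, 48]
10 | PUSH -47 | [-176, -15, 48, 48, 48, -47]
11 | PUSH 22 | [-176, -15, 48, 48, 48, -47, 22]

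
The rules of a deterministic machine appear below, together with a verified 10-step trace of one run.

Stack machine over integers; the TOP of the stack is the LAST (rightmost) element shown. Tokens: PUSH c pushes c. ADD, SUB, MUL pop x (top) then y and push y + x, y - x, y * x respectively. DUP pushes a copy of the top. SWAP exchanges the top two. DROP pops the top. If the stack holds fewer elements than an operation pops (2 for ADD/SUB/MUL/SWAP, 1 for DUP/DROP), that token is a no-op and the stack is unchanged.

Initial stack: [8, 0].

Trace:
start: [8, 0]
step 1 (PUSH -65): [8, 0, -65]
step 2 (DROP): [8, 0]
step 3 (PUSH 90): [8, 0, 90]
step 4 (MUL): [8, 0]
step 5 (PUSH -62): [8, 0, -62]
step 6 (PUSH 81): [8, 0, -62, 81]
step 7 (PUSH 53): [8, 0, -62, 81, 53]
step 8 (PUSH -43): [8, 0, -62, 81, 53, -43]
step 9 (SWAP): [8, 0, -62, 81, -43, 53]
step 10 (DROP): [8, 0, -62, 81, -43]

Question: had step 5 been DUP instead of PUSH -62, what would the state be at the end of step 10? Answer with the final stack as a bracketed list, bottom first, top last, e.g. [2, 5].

(re-executing from step 5 with the substitution; state before step 5: [8, 0])
step 5 (DUP): [8, 0, 0]
step 6 (PUSH 81): [8, 0, 0, 81]
step 7 (PUSH 53): [8, 0, 0, 81, 53]
step 8 (PUSH -43): [8, 0, 0, 81, 53, -43]
step 9 (SWAP): [8, 0, 0, 81, -43, 53]
step 10 (DROP): [8, 0, 0, 81, -43]

[8, 0, 0, 81, -43]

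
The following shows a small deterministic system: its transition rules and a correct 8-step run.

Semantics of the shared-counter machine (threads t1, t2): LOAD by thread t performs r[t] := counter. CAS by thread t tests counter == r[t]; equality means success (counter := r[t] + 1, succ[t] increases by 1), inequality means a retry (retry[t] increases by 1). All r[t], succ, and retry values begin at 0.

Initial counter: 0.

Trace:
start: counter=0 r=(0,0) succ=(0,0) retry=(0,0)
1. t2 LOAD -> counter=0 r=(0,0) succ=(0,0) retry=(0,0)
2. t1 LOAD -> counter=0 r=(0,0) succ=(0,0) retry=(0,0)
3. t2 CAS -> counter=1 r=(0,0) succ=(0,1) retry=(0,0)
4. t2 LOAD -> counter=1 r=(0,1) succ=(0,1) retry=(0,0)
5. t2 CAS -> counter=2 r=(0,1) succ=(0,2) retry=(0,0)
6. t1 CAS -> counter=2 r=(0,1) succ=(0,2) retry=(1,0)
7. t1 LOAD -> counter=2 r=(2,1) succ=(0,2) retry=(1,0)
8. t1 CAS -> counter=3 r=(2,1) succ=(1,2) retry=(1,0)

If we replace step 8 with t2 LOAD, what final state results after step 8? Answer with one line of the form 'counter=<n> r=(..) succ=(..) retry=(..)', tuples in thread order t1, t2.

counter=2 r=(2,2) succ=(0,2) retry=(1,0)

(re-executing from step 8 with the substitution; state before step 8: counter=2 r=(2,1) succ=(0,2) retry=(1,0))
8. t2 LOAD -> counter=2 r=(2,2) succ=(0,2) retry=(1,0)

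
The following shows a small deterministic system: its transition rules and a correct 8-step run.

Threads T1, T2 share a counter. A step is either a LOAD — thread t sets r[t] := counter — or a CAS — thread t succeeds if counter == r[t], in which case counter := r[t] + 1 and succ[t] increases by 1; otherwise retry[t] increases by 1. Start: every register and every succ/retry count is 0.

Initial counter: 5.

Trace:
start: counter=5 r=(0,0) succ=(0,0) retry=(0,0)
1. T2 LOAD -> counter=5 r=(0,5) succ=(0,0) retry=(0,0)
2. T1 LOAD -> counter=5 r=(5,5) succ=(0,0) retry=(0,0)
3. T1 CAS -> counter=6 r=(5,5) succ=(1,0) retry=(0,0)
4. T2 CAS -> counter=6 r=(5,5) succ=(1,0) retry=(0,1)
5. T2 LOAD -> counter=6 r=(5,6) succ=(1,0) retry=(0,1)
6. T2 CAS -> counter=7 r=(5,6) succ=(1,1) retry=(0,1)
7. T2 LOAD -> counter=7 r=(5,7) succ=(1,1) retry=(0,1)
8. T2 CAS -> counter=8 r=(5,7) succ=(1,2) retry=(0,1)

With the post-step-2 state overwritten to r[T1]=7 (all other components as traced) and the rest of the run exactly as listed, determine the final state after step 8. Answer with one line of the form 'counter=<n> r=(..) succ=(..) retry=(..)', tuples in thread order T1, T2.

counter=8 r=(7,7) succ=(0,3) retry=(1,0)

state after step 2 := counter=5 r=(7,5) succ=(0,0) retry=(0,0)
3. T1 CAS -> counter=5 r=(7,5) succ=(0,0) retry=(1,0)
4. T2 CAS -> counter=6 r=(7,5) succ=(0,1) retry=(1,0)
5. T2 LOAD -> counter=6 r=(7,6) succ=(0,1) retry=(1,0)
6. T2 CAS -> counter=7 r=(7,6) succ=(0,2) retry=(1,0)
7. T2 LOAD -> counter=7 r=(7,7) succ=(0,2) retry=(1,0)
8. T2 CAS -> counter=8 r=(7,7) succ=(0,3) retry=(1,0)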